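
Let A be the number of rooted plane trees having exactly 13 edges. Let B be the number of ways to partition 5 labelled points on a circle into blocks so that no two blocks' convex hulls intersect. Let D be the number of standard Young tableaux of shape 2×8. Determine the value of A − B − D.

Rooted ordered trees with n edges are counted by C_n; here n = 13. So A = C_13 = 742900.
Non-crossing partitions of an n-element set are counted by C_n; here n = 5. So B = C_5 = 42.
By the hook-length formula (or a Dyck-path bijection), SYT of shape 2×8 number C_8. So D = C_8 = 1430.
A − B − D = 742900 − 42 − 1430 = 741428.

741428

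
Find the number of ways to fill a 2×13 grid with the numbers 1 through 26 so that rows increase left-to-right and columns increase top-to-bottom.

742900

By the hook-length formula (or a Dyck-path bijection), SYT of shape 2×13 number C_13.
C_13 = C(26,13)/14 = 10400600/14 = 742900.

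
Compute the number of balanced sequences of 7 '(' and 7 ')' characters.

429

With 7 pairs the number of balanced bracket strings is the Catalan number C_7.
C_7 = C(14,7)/8 = 3432/8 = 429.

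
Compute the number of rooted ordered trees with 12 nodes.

A rooted plane tree on 12 nodes has 11 edges, and such trees are counted by C_11.
C_11 = C(22,11)/12 = 705432/12 = 58786.

58786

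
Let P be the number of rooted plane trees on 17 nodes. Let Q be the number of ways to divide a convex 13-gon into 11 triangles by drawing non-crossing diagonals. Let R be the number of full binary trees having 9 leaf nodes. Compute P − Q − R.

35297454

Rooted ordered (plane) trees on m nodes have m−1 edges and are counted by C_{m−1}; m = 17 gives C_16. So P = C_16 = 35357670.
Triangulations of a convex m-gon are counted by C_{m−2}; with m = 13 this is C_11. So Q = C_11 = 58786.
Full binary trees with 9 leaves have 9−1 = 8 internal nodes, so there are C_8 of them. So R = C_8 = 1430.
P − Q − R = 35357670 − 58786 − 1430 = 35297454.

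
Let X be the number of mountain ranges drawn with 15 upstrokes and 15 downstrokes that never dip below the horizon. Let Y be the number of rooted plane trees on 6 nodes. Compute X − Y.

9694803

Paths of 15 up- and 15 down-steps that never dip below the axis are Dyck paths; their count is C_15. So X = C_15 = 9694845.
A rooted plane tree on 6 nodes has 5 edges, and such trees are counted by C_5. So Y = C_5 = 42.
X − Y = 9694845 − 42 = 9694803.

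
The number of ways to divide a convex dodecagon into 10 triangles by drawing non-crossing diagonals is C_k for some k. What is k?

The number of triangulations of a 12-gon is the Catalan number C_10 (index = sides − 2).

10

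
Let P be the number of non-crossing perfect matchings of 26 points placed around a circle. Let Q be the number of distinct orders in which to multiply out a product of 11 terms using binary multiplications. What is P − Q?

726104

Non-crossing perfect matchings of 2n points on a circle are counted by C_n; with 26 points, n = 13. So P = C_13 = 742900.
Parenthesizations of m factors correspond to full binary trees with m leaves, counted by C_{m−1}; m = 11 gives C_10. So Q = C_10 = 16796.
P − Q = 742900 − 16796 = 726104.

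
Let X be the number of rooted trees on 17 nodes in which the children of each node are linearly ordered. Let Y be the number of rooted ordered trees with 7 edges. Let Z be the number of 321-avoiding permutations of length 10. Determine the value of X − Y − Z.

35340445

Rooted ordered (plane) trees on m nodes have m−1 edges and are counted by C_{m−1}; m = 17 gives C_16. So X = C_16 = 35357670.
A rooted plane tree with 7 edges has 8 nodes, and the count is C_7. So Y = C_7 = 429.
For any fixed pattern of length 3, the pattern-avoiding permutations of [10] number C_10. So Z = C_10 = 16796.
X − Y − Z = 35357670 − 429 − 16796 = 35340445.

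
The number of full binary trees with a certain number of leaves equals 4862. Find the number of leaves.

10

Full binary trees with L leaves are counted by C_{L−1}. The Catalan number equal to 4862 is C_9.
So the index is 9, and the number of leaves is 9 + 1 = 10.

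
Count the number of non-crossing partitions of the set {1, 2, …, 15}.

Non-crossing partitions of an n-element set are counted by C_n; here n = 15.
C_15 = C(30,15)/16 = 155117520/16 = 9694845.

9694845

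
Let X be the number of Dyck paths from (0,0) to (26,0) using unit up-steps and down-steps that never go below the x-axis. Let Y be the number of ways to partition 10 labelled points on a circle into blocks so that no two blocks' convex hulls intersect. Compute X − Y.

726104

Dyck paths of semilength n (length 2n) are counted by C_n; here n = 13. So X = C_13 = 742900.
The non-crossing partitions of [10] form a lattice of size C_10. So Y = C_10 = 16796.
X − Y = 742900 − 16796 = 726104.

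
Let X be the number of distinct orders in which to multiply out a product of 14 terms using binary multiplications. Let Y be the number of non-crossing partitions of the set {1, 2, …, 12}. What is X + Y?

950912

Parenthesizations of m factors correspond to full binary trees with m leaves, counted by C_{m−1}; m = 14 gives C_13. So X = C_13 = 742900.
Non-crossing partitions of an n-element set are counted by C_n; here n = 12. So Y = C_12 = 208012.
X + Y = 742900 + 208012 = 950912.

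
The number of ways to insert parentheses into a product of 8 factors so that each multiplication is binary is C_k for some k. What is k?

Bracketing 8 factors into binary products is counted by C_{8−1} = C_7.

7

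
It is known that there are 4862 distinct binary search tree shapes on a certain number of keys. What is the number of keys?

9

Binary search tree shapes on n keys are counted by C_n, and C_9 = 4862.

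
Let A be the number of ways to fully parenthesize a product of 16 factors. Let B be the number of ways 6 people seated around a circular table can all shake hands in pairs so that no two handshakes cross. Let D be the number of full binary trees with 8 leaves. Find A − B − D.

9694411

Parenthesizations of m factors correspond to full binary trees with m leaves, counted by C_{m−1}; m = 16 gives C_15. So A = C_15 = 9694845.
With 6 = 2·3 people, non-crossing handshake pairings are non-crossing perfect matchings on a circle, counted by C_3. So B = C_3 = 5.
A full binary tree with L leaves has L−1 internal nodes and is counted by C_{L−1}; L = 8 gives C_7. So D = C_7 = 429.
A − B − D = 9694845 − 5 − 429 = 9694411.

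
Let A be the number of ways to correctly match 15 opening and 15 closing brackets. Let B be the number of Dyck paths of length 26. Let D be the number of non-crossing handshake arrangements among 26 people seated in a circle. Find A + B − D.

9694845

A balanced arrangement of 15 bracket pairs is a Dyck word of semilength 15, so the count is C_15. So A = C_15 = 9694845.
Paths of 13 up- and 13 down-steps that never dip below the axis are Dyck paths; their count is C_13. So B = C_13 = 742900.
Non-crossing handshake pairings of 2n people are counted by C_n; 26 people gives n = 13. So D = C_13 = 742900.
A + B − D = 9694845 + 742900 − 742900 = 9694845.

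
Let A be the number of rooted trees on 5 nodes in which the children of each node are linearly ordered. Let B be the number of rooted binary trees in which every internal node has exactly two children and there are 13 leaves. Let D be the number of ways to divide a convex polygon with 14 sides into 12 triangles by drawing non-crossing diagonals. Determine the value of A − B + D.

A rooted plane tree on 5 nodes has 4 edges, and such trees are counted by C_4. So A = C_4 = 14.
A full binary tree with L leaves has L−1 internal nodes and is counted by C_{L−1}; L = 13 gives C_12. So B = C_12 = 208012.
Triangulations of a convex m-gon are counted by C_{m−2}; with m = 14 this is C_12. So D = C_12 = 208012.
A − B + D = 14 − 208012 + 208012 = 14.

14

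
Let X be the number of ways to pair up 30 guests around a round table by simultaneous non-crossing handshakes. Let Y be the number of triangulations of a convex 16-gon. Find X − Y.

7020405

With 30 = 2·15 people, non-crossing handshake pairings are non-crossing perfect matchings on a circle, counted by C_15. So X = C_15 = 9694845.
A convex 16-gon is triangulated into 14 triangles, and the number of such triangulations is the Catalan number C_{16−2} = C_14. So Y = C_14 = 2674440.
X − Y = 9694845 − 2674440 = 7020405.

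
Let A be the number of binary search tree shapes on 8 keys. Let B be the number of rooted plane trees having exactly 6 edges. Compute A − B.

Binary trees (left/right distinguished) on n nodes are counted by C_n; here n = 8. So A = C_8 = 1430.
A rooted plane tree with 6 edges has 7 nodes, and the count is C_6. So B = C_6 = 132.
A − B = 1430 − 132 = 1298.

1298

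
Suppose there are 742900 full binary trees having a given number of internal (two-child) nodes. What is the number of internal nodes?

13

Full binary trees with n internal nodes are counted by C_n; 742900 = C_13.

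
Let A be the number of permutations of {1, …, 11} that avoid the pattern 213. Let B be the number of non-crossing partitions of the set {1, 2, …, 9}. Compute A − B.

53924

Permutations of [n] avoiding any single length-3 pattern are counted by C_n; here n = 11. So A = C_11 = 58786.
The non-crossing partitions of [9] form a lattice of size C_9. So B = C_9 = 4862.
A − B = 58786 − 4862 = 53924.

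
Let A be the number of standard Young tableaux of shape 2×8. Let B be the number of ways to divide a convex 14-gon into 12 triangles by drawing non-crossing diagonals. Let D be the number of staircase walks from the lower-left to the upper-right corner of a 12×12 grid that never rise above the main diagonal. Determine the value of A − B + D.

1430

By the hook-length formula (or a Dyck-path bijection), SYT of shape 2×8 number C_8. So A = C_8 = 1430.
A convex 14-gon is triangulated into 12 triangles, and the number of such triangulations is the Catalan number C_{14−2} = C_12. So B = C_12 = 208012.
Monotone paths in an n×n grid that stay weakly below the diagonal are counted by C_n; here n = 12. So D = C_12 = 208012.
A − B + D = 1430 − 208012 + 208012 = 1430.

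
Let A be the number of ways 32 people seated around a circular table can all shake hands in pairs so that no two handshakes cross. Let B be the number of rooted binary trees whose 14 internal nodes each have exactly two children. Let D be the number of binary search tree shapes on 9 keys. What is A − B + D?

32688092

Non-crossing handshake pairings of 2n people are counted by C_n; 32 people gives n = 16. So A = C_16 = 35357670.
Full binary trees with n internal nodes are counted by C_n; here n = 14. So B = C_14 = 2674440.
Rooted binary trees with 9 nodes (each child slot possibly empty) number C_9. So D = C_9 = 4862.
A − B + D = 35357670 − 2674440 + 4862 = 32688092.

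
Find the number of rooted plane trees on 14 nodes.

742900

A rooted plane tree on 14 nodes has 13 edges, and such trees are counted by C_13.
C_13 = C_12 · 2(2·12+1)/(12+2) = 208012 · 50/14 = 742900.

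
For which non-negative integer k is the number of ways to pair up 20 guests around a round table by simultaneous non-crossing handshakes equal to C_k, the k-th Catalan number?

Non-crossing handshake pairings of 2n people are counted by C_n; 20 people gives n = 10.

10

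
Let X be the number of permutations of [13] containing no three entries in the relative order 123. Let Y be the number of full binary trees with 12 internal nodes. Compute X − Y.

534888

Permutations of [n] avoiding any single length-3 pattern are counted by C_n; here n = 13. So X = C_13 = 742900.
The number of full binary trees on 12 internal nodes is the Catalan number C_12. So Y = C_12 = 208012.
X − Y = 742900 − 208012 = 534888.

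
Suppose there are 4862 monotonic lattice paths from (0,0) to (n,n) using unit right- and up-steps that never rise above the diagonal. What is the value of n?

Such diagonal-avoiding paths in an n×n grid are counted by C_n; 4862 = C_9.

9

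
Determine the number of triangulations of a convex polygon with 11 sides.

4862

A convex 11-gon is triangulated into 9 triangles, and the number of such triangulations is the Catalan number C_{11−2} = C_9.
C_9 = C_8 · 2(2·8+1)/(8+2) = 1430 · 34/10 = 4862.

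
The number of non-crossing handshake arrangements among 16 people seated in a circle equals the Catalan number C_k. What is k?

Non-crossing handshake pairings of 2n people are counted by C_n; 16 people gives n = 8.

8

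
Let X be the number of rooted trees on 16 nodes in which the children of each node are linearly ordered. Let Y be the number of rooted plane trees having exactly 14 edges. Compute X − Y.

A rooted plane tree on 16 nodes has 15 edges, and such trees are counted by C_15. So X = C_15 = 9694845.
Rooted ordered trees with n edges are counted by C_n; here n = 14. So Y = C_14 = 2674440.
X − Y = 9694845 − 2674440 = 7020405.

7020405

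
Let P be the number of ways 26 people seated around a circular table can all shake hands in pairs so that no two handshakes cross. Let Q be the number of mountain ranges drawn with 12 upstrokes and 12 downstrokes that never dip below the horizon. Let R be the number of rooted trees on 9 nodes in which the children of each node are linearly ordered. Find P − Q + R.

Non-crossing handshake pairings of 2n people are counted by C_n; 26 people gives n = 13. So P = C_13 = 742900.
A Dyck path with 12 up-steps and 12 down-steps has semilength 12, so there are C_12 of them. So Q = C_12 = 208012.
Rooted ordered (plane) trees on m nodes have m−1 edges and are counted by C_{m−1}; m = 9 gives C_8. So R = C_8 = 1430.
P − Q + R = 742900 − 208012 + 1430 = 536318.

536318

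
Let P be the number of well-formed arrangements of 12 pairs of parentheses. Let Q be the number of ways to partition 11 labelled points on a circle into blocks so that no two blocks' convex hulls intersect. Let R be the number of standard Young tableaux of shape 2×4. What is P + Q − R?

Balanced strings of n pairs of brackets are counted by C_n; here n = 12. So P = C_12 = 208012.
The non-crossing partitions of [11] form a lattice of size C_11. So Q = C_11 = 58786.
By the hook-length formula (or a Dyck-path bijection), SYT of shape 2×4 number C_4. So R = C_4 = 14.
P + Q − R = 208012 + 58786 − 14 = 266784.

266784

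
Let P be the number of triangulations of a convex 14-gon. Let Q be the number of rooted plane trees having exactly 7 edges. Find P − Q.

Triangulations of a convex m-gon are counted by C_{m−2}; with m = 14 this is C_12. So P = C_12 = 208012.
A rooted plane tree with 7 edges has 8 nodes, and the count is C_7. So Q = C_7 = 429.
P − Q = 208012 − 429 = 207583.

207583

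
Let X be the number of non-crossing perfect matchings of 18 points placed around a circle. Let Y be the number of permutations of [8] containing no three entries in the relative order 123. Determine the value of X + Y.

Non-crossing perfect matchings of 2n points on a circle are counted by C_n; with 18 points, n = 9. So X = C_9 = 4862.
Permutations of [n] avoiding any single length-3 pattern are counted by C_n; here n = 8. So Y = C_8 = 1430.
X + Y = 4862 + 1430 = 6292.

6292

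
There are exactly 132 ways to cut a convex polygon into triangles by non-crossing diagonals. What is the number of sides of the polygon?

8

Triangulations of a convex m-gon are counted by C_{m−2}. The Catalan number equal to 132 is C_6.
So m − 2 = 6, giving m = 8 sides.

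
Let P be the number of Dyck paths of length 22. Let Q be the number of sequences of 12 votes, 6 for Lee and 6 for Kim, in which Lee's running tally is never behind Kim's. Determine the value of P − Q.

Dyck paths of semilength n (length 2n) are counted by C_n; here n = 11. So P = C_11 = 58786.
Reading a vote for the leader as '(' and for the other as ')' turns such a sequence into a balanced string of 6 pairs, so the count is C_6. So Q = C_6 = 132.
P − Q = 58786 − 132 = 58654.

58654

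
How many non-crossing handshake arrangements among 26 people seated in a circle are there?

Non-crossing handshake pairings of 2n people are counted by C_n; 26 people gives n = 13.
C_13 = C(26,13)/14 = 10400600/14 = 742900.

742900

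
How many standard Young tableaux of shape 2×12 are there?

208012

By the hook-length formula (or a Dyck-path bijection), SYT of shape 2×12 number C_12.
C_12 = C_11 · 2(2·11+1)/(11+2) = 58786 · 46/13 = 208012.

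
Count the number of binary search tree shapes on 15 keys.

There are C_n binary search tree shapes on n keys; with n = 15 that is C_15.
C_15 = C(30,15)/16 = 155117520/16 = 9694845.

9694845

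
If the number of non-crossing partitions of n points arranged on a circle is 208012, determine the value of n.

Non-crossing partitions of [n] are counted by C_n, and C_12 = 208012.

12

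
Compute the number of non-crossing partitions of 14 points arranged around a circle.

Non-crossing partitions of an n-element set are counted by C_n; here n = 14.
C_14 = 2674440.

2674440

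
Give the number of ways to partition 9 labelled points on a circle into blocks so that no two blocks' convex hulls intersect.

4862

Non-crossing partitions of an n-element set are counted by C_n; here n = 9.
C_9 = 4862.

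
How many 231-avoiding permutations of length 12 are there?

Permutations of [n] avoiding any single length-3 pattern are counted by C_n; here n = 12.
C_12 = C_11 · 2(2·11+1)/(11+2) = 58786 · 46/13 = 208012.

208012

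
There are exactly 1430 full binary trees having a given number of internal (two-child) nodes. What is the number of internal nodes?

8

Full binary trees with n internal nodes are counted by C_n. The Catalan number equal to 1430 is C_8.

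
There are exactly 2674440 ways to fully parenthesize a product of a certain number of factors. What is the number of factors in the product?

Parenthesizations of m factors are counted by C_{m−1}, and C_14 = 2674440.
So the index is 14, and the number of factors is 14 + 1 = 15.

15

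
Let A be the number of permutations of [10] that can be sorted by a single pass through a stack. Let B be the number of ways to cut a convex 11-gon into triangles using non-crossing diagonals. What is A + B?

21658

Stack-sortable permutations are exactly the 231-avoiding ones, counted by C_n; here n = 10. So A = C_10 = 16796.
A convex 11-gon is triangulated into 9 triangles, and the number of such triangulations is the Catalan number C_{11−2} = C_9. So B = C_9 = 4862.
A + B = 16796 + 4862 = 21658.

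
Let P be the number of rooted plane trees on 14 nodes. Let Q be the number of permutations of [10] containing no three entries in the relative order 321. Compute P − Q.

726104

A rooted plane tree on 14 nodes has 13 edges, and such trees are counted by C_13. So P = C_13 = 742900.
For any fixed pattern of length 3, the pattern-avoiding permutations of [10] number C_10. So Q = C_10 = 16796.
P − Q = 742900 − 16796 = 726104.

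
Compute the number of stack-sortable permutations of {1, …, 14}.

By Knuth's characterisation, the stack-sortable permutations of length 14 are the 231-avoiders, numbering C_14.
C_14 = C(28,14)/15 = 40116600/15 = 2674440.

2674440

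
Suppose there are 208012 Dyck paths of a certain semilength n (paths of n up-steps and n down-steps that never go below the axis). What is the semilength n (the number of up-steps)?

12

Dyck paths of semilength n are counted by C_n. The Catalan number equal to 208012 is C_12.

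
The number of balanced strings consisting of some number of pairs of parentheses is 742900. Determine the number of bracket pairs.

13

Balanced strings of n bracket-pairs are counted by C_n; 742900 = C_13.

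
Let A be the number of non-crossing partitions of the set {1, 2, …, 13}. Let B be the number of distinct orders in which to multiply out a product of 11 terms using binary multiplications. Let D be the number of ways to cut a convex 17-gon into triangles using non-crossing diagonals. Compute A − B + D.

The non-crossing partitions of [13] form a lattice of size C_13. So A = C_13 = 742900.
Bracketing 11 factors into binary products is counted by C_{11−1} = C_10. So B = C_10 = 16796.
The number of triangulations of a 17-gon is the Catalan number C_15 (index = sides − 2). So D = C_15 = 9694845.
A − B + D = 742900 − 16796 + 9694845 = 10420949.

10420949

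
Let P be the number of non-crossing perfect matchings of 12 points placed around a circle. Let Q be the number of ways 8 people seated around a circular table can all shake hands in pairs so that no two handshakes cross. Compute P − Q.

Non-crossing perfect matchings of 2n points on a circle are counted by C_n; with 12 points, n = 6. So P = C_6 = 132.
Non-crossing handshake pairings of 2n people are counted by C_n; 8 people gives n = 4. So Q = C_4 = 14.
P − Q = 132 − 14 = 118.

118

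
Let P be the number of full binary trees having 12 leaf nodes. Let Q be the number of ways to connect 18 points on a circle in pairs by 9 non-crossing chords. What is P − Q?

Full binary trees with 12 leaves have 12−1 = 11 internal nodes, so there are C_11 of them. So P = C_11 = 58786.
Pairing 18 circle points by 9 non-crossing chords gives C_9 matchings. So Q = C_9 = 4862.
P − Q = 58786 − 4862 = 53924.

53924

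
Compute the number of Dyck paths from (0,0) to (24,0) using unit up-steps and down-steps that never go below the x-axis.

208012

Paths of 12 up- and 12 down-steps that never dip below the axis are Dyck paths; their count is C_12.
C_12 = C_11 · 2(2·11+1)/(11+2) = 58786 · 46/13 = 208012.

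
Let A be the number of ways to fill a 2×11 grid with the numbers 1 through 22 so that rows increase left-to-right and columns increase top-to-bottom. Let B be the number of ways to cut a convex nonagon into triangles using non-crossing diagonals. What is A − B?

By the hook-length formula (or a Dyck-path bijection), SYT of shape 2×11 number C_11. So A = C_11 = 58786.
The number of triangulations of a 9-gon is the Catalan number C_7 (index = sides − 2). So B = C_7 = 429.
A − B = 58786 − 429 = 58357.

58357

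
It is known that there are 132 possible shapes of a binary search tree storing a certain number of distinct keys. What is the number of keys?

6

Binary search tree shapes on n keys are counted by C_n; 132 = C_6.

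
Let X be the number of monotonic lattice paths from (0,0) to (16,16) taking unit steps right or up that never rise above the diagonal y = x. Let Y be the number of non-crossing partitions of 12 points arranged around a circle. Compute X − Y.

Sub-diagonal monotone paths from (0,0) to (16,16) biject with Dyck paths of semilength 16, giving C_16. So X = C_16 = 35357670.
The non-crossing partitions of [12] form a lattice of size C_12. So Y = C_12 = 208012.
X − Y = 35357670 − 208012 = 35149658.

35149658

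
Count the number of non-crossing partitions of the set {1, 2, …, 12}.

208012

The non-crossing partitions of [12] form a lattice of size C_12.
C_12 = C(24,12)/13 = 2704156/13 = 208012.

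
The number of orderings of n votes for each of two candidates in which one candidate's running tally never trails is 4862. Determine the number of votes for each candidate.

Such ballot sequences with n votes each are counted by C_n, and C_9 = 4862.

9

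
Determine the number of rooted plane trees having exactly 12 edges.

A rooted plane tree with 12 edges has 13 nodes, and the count is C_12.
C_12 = C(24,12)/13 = 2704156/13 = 208012.

208012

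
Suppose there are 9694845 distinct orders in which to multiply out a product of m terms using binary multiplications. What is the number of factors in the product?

Parenthesizations of m factors are counted by C_{m−1}; 9694845 = C_15.
So the index is 15, and the number of factors is 15 + 1 = 16.

16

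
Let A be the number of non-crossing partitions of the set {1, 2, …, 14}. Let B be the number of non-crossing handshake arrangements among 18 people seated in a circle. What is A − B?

The non-crossing partitions of [14] form a lattice of size C_14. So A = C_14 = 2674440.
With 18 = 2·9 people, non-crossing handshake pairings are non-crossing perfect matchings on a circle, counted by C_9. So B = C_9 = 4862.
A − B = 2674440 − 4862 = 2669578.

2669578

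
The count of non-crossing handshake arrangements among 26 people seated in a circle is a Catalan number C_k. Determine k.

13

With 26 = 2·13 people, non-crossing handshake pairings are non-crossing perfect matchings on a circle, counted by C_13.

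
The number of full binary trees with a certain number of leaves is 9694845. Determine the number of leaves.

16

Full binary trees with L leaves are counted by C_{L−1}. The Catalan number equal to 9694845 is C_15.
So the index is 15, and the number of leaves is 15 + 1 = 16.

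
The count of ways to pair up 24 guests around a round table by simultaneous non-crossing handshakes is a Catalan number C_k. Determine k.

12

With 24 = 2·12 people, non-crossing handshake pairings are non-crossing perfect matchings on a circle, counted by C_12.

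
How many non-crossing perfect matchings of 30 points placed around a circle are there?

Non-crossing perfect matchings of 2n points on a circle are counted by C_n; with 30 points, n = 15.
C_15 = 9694845.

9694845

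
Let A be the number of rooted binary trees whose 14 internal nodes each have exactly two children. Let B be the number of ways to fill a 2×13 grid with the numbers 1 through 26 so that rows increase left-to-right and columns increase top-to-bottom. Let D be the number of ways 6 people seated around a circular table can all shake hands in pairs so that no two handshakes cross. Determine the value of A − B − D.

Full binary trees with n internal nodes are counted by C_n; here n = 14. So A = C_14 = 2674440.
Standard Young tableaux of shape 2×n are counted by C_n; here n = 13. So B = C_13 = 742900.
Non-crossing handshake pairings of 2n people are counted by C_n; 6 people gives n = 3. So D = C_3 = 5.
A − B − D = 2674440 − 742900 − 5 = 1931535.

1931535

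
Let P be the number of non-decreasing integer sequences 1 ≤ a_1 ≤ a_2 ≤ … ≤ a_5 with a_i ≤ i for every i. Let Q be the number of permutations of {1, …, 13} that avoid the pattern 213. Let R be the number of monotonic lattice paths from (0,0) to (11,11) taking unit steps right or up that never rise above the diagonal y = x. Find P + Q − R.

Such sub-staircase sequences of length n are counted by C_n; here n = 5. So P = C_5 = 42.
For any fixed pattern of length 3, the pattern-avoiding permutations of [13] number C_13. So Q = C_13 = 742900.
Monotone paths in an n×n grid that stay weakly below the diagonal are counted by C_n; here n = 11. So R = C_11 = 58786.
P + Q − R = 42 + 742900 − 58786 = 684156.

684156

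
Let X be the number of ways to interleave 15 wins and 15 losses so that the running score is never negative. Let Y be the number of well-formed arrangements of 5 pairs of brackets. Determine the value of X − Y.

9694803

Ballot sequences with n votes each where one side never trails are Dyck words, counted by C_n; here n = 15. So X = C_15 = 9694845.
A balanced arrangement of 5 bracket pairs is a Dyck word of semilength 5, so the count is C_5. So Y = C_5 = 42.
X − Y = 9694845 − 42 = 9694803.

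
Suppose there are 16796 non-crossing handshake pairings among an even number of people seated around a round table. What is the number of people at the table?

Non-crossing handshake pairings of 2n people are counted by C_n. The Catalan number equal to 16796 is C_10.
So n = 10, and there are 2n = 20 people.

20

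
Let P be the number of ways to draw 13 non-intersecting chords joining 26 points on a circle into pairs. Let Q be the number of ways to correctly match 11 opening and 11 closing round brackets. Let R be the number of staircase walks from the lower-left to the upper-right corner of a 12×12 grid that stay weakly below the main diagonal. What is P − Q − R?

Pairing 26 circle points by 13 non-crossing chords gives C_13 matchings. So P = C_13 = 742900.
A balanced arrangement of 11 bracket pairs is a Dyck word of semilength 11, so the count is C_11. So Q = C_11 = 58786.
Sub-diagonal monotone paths from (0,0) to (12,12) biject with Dyck paths of semilength 12, giving C_12. So R = C_12 = 208012.
P − Q − R = 742900 − 58786 − 208012 = 476102.

476102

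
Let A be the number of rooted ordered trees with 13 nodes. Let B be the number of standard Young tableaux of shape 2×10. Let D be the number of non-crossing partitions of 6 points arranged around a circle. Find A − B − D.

191084

A rooted plane tree on 13 nodes has 12 edges, and such trees are counted by C_12. So A = C_12 = 208012.
By the hook-length formula (or a Dyck-path bijection), SYT of shape 2×10 number C_10. So B = C_10 = 16796.
Non-crossing partitions of an n-element set are counted by C_n; here n = 6. So D = C_6 = 132.
A − B − D = 208012 − 16796 − 132 = 191084.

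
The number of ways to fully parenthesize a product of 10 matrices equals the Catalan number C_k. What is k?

9

Ways to associate a product of 10 factors correspond to binary trees on 10 leaves, so the count is C_9.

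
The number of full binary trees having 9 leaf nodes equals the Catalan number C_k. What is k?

8

Full binary trees with 9 leaves have 9−1 = 8 internal nodes, so there are C_8 of them.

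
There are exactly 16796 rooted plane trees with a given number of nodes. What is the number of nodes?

11

Rooted ordered trees on m nodes are counted by C_{m−1}; 16796 = C_10.
So the index is 10, and the number of nodes is 10 + 1 = 11.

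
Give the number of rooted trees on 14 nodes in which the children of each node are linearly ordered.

A rooted plane tree on 14 nodes has 13 edges, and such trees are counted by C_13.
C_13 = C(26,13)/14 = 10400600/14 = 742900.

742900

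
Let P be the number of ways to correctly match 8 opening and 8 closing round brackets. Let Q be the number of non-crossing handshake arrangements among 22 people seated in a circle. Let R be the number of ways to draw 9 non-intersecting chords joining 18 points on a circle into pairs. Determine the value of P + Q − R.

55354

Balanced strings of n pairs of brackets are counted by C_n; here n = 8. So P = C_8 = 1430.
Non-crossing handshake pairings of 2n people are counted by C_n; 22 people gives n = 11. So Q = C_11 = 58786.
Non-crossing perfect matchings of 2n points on a circle are counted by C_n; with 18 points, n = 9. So R = C_9 = 4862.
P + Q − R = 1430 + 58786 − 4862 = 55354.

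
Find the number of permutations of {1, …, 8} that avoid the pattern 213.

Permutations of [n] avoiding any single length-3 pattern are counted by C_n; here n = 8.
C_8 = C(16,8)/9 = 12870/9 = 1430.

1430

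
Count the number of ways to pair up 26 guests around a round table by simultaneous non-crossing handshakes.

With 26 = 2·13 people, non-crossing handshake pairings are non-crossing perfect matchings on a circle, counted by C_13.
C_13 = C_12 · 2(2·12+1)/(12+2) = 208012 · 50/14 = 742900.

742900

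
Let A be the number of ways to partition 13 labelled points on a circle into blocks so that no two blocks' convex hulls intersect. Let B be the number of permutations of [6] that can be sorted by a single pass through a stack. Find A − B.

The non-crossing partitions of [13] form a lattice of size C_13. So A = C_13 = 742900.
By Knuth's characterisation, the stack-sortable permutations of length 6 are the 231-avoiders, numbering C_6. So B = C_6 = 132.
A − B = 742900 − 132 = 742768.

742768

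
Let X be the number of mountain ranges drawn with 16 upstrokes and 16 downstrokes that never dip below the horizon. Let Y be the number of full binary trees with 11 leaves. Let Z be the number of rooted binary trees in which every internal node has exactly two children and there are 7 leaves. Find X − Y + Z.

35341006

Paths of 16 up- and 16 down-steps that never dip below the axis are Dyck paths; their count is C_16. So X = C_16 = 35357670.
A full binary tree with L leaves has L−1 internal nodes and is counted by C_{L−1}; L = 11 gives C_10. So Y = C_10 = 16796.
Full binary trees with 7 leaves have 7−1 = 6 internal nodes, so there are C_6 of them. So Z = C_6 = 132.
X − Y + Z = 35357670 − 16796 + 132 = 35341006.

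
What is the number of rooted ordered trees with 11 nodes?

A rooted plane tree on 11 nodes has 10 edges, and such trees are counted by C_10.
C_10 = C(20,10)/11 = 184756/11 = 16796.

16796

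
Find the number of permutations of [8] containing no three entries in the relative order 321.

For any fixed pattern of length 3, the pattern-avoiding permutations of [8] number C_8.
C_8 = C_7 · 2(2·7+1)/(7+2) = 429 · 30/9 = 1430.

1430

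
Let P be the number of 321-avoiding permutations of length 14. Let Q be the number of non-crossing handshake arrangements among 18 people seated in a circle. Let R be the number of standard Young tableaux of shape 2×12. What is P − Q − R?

2461566

Permutations of [n] avoiding any single length-3 pattern are counted by C_n; here n = 14. So P = C_14 = 2674440.
With 18 = 2·9 people, non-crossing handshake pairings are non-crossing perfect matchings on a circle, counted by C_9. So Q = C_9 = 4862.
By the hook-length formula (or a Dyck-path bijection), SYT of shape 2×12 number C_12. So R = C_12 = 208012.
P − Q − R = 2674440 − 4862 − 208012 = 2461566.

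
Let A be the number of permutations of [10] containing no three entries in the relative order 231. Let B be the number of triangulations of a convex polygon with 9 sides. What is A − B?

For any fixed pattern of length 3, the pattern-avoiding permutations of [10] number C_10. So A = C_10 = 16796.
Triangulations of a convex m-gon are counted by C_{m−2}; with m = 9 this is C_7. So B = C_7 = 429.
A − B = 16796 − 429 = 16367.

16367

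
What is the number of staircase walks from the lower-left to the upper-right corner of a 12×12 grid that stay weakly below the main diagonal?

Monotone paths in an n×n grid that stay weakly below the diagonal are counted by C_n; here n = 12.
C_12 = C(24,12)/13 = 2704156/13 = 208012.

208012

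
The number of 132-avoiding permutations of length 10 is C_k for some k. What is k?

Permutations of [n] avoiding any single length-3 pattern are counted by C_n; here n = 10.

10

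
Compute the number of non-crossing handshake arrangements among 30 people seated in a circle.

9694845

Non-crossing handshake pairings of 2n people are counted by C_n; 30 people gives n = 15.
C_15 = C(30,15)/16 = 155117520/16 = 9694845.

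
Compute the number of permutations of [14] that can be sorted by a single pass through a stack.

2674440

By Knuth's characterisation, the stack-sortable permutations of length 14 are the 231-avoiders, numbering C_14.
C_14 = C_13 · 2(2·13+1)/(13+2) = 742900 · 54/15 = 2674440.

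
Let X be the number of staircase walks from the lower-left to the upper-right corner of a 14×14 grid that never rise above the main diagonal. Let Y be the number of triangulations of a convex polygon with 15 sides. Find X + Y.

3417340

Sub-diagonal monotone paths from (0,0) to (14,14) biject with Dyck paths of semilength 14, giving C_14. So X = C_14 = 2674440.
A convex 15-gon is triangulated into 13 triangles, and the number of such triangulations is the Catalan number C_{15−2} = C_13. So Y = C_13 = 742900.
X + Y = 2674440 + 742900 = 3417340.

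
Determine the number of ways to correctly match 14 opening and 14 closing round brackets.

2674440

A balanced arrangement of 14 bracket pairs is a Dyck word of semilength 14, so the count is C_14.
C_14 = C_13 · 2(2·13+1)/(13+2) = 742900 · 54/15 = 2674440.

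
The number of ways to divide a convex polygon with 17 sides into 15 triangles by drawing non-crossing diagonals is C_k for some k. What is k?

15

Triangulations of a convex m-gon are counted by C_{m−2}; with m = 17 this is C_15.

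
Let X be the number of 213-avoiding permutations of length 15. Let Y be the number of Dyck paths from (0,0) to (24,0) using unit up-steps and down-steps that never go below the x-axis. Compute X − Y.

9486833

Permutations of [n] avoiding any single length-3 pattern are counted by C_n; here n = 15. So X = C_15 = 9694845.
A Dyck path with 12 up-steps and 12 down-steps has semilength 12, so there are C_12 of them. So Y = C_12 = 208012.
X − Y = 9694845 − 208012 = 9486833.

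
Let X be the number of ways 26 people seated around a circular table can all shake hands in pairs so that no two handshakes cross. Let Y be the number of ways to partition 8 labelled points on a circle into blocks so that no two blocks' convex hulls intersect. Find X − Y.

With 26 = 2·13 people, non-crossing handshake pairings are non-crossing perfect matchings on a circle, counted by C_13. So X = C_13 = 742900.
The non-crossing partitions of [8] form a lattice of size C_8. So Y = C_8 = 1430.
X − Y = 742900 − 1430 = 741470.

741470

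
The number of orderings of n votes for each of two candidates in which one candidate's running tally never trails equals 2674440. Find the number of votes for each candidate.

Such ballot sequences with n votes each are counted by C_n. Since C_14 = 2674440, the index is 14.

14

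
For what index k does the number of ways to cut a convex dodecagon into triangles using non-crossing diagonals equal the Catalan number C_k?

10

Triangulations of a convex m-gon are counted by C_{m−2}; with m = 12 this is C_10.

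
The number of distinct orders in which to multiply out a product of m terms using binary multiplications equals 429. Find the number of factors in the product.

8

Parenthesizations of m factors are counted by C_{m−1}. The Catalan number equal to 429 is C_7.
So the index is 7, and the number of factors is 7 + 1 = 8.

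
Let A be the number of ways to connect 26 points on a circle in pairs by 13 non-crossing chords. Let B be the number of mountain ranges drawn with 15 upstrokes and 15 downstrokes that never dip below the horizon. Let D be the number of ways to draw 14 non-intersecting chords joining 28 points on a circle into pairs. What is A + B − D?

7763305

Non-crossing perfect matchings of 2n points on a circle are counted by C_n; with 26 points, n = 13. So A = C_13 = 742900.
Dyck paths of semilength n (length 2n) are counted by C_n; here n = 15. So B = C_15 = 9694845.
Pairing 28 circle points by 14 non-crossing chords gives C_14 matchings. So D = C_14 = 2674440.
A + B − D = 742900 + 9694845 − 2674440 = 7763305.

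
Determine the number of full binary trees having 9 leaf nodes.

1430

Full binary trees with 9 leaves have 9−1 = 8 internal nodes, so there are C_8 of them.
C_8 = C(16,8)/9 = 12870/9 = 1430.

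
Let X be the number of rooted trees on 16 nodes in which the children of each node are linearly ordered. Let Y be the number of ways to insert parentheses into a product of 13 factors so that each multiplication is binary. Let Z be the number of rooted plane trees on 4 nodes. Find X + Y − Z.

9902852

Rooted ordered (plane) trees on m nodes have m−1 edges and are counted by C_{m−1}; m = 16 gives C_15. So X = C_15 = 9694845.
Parenthesizations of m factors correspond to full binary trees with m leaves, counted by C_{m−1}; m = 13 gives C_12. So Y = C_12 = 208012.
A rooted plane tree on 4 nodes has 3 edges, and such trees are counted by C_3. So Z = C_3 = 5.
X + Y − Z = 9694845 + 208012 − 5 = 9902852.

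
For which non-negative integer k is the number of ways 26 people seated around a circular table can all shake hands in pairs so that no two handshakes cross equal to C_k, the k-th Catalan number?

13

With 26 = 2·13 people, non-crossing handshake pairings are non-crossing perfect matchings on a circle, counted by C_13.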